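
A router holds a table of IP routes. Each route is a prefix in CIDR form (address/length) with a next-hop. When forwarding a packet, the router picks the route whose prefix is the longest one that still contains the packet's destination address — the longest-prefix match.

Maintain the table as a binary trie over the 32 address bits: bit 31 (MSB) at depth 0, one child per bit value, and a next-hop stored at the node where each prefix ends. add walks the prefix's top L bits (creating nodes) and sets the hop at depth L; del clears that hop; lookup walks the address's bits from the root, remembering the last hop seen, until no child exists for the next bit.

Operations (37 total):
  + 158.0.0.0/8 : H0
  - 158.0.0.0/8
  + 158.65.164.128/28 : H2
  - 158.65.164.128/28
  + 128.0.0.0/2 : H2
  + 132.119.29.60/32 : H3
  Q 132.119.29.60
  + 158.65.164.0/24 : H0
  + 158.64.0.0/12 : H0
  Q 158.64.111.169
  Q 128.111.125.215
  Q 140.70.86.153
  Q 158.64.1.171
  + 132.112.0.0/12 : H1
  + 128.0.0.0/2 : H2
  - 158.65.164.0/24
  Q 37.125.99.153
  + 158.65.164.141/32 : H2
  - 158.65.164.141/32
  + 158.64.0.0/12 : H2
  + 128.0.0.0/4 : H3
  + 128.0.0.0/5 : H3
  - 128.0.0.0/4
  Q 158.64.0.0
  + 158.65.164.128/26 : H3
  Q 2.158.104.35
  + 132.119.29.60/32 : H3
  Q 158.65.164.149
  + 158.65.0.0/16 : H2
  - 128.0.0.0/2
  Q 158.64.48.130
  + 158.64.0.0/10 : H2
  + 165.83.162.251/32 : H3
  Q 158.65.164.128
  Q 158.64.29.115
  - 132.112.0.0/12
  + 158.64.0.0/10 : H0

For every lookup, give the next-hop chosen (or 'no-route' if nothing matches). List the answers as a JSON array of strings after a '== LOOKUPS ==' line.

Apply in order:
  add 158.0.0.0/8 -> H0 at depth 8
  del 158.0.0.0/8 (clear depth 8)
  add 158.65.164.128/28 -> H2 at depth 28
  del 158.65.164.128/28 (clear depth 28)
  add 128.0.0.0/2 -> H2 at depth 2
  add 132.119.29.60/32 -> H3 at depth 32
  lookup 132.119.29.60: bits 10000100011101110001110100111100 walk d0:-→d1:-→d2:H2→d3:-→d4:-→d5:-→d6:-→d7:-→d8:-→d9:-→d10:-→d11:-→d12:-→d13:-→d14:-→d15:-→d16:-→d17:-→d18:-→d19:-→d20:-→d21:-→d22:-→d23:-→d24:-→d25:-→d26:-→d27:-→d28:-→d29:-→d30:-→d31:-→d32:H3 -> H3
  add 158.65.164.0/24 -> H0 at depth 24
  add 158.64.0.0/12 -> H0 at depth 12
  lookup 158.64.111.169: bits 100111100100000 walk d0:-→d1:-→d2:H2→d3:-→d4:-→d5:-→d6:-→d7:-→d8:-→d9:-→d10:-→d11:-→d12:H0→d13:-→d14:-→d15:- -> H0
  lookup 128.111.125.215: bits 10000 walk d0:-→d1:-→d2:H2→d3:-→d4:-→d5:- -> H2
  lookup 140.70.86.153: bits 1000 walk d0:-→d1:-→d2:H2→d3:-→d4:- -> H2
  lookup 158.64.1.171: bits 100111100100000 walk d0:-→d1:-→d2:H2→d3:-→d4:-→d5:-→d6:-→d7:-→d8:-→d9:-→d10:-→d11:-→d12:H0→d13:-→d14:-→d15:- -> H0
  add 132.112.0.0/12 -> H1 at depth 12
  add 128.0.0.0/2 -> H2 at depth 2
  del 158.65.164.0/24 (clear depth 24)
  lookup 37.125.99.153: bits ε walk d0:- -> no-route
  add 158.65.164.141/32 -> H2 at depth 32
  del 158.65.164.141/32 (clear depth 32)
  add 158.64.0.0/12 -> H2 at depth 12
  add 128.0.0.0/4 -> H3 at depth 4
  add 128.0.0.0/5 -> H3 at depth 5
  del 128.0.0.0/4 (clear depth 4)
  lookup 158.64.0.0: bits 100111100100000 walk d0:-→d1:-→d2:H2→d3:-→d4:-→d5:-→d6:-→d7:-→d8:-→d9:-→d10:-→d11:-→d12:H2→d13:-→d14:-→d15:- -> H2
  add 158.65.164.128/26 -> H3 at depth 26
  lookup 2.158.104.35: bits ε walk d0:- -> no-route
  add 132.119.29.60/32 -> H3 at depth 32
  lookup 158.65.164.149: bits 100111100100000110100100100 walk d0:-→d1:-→d2:H2→d3:-→d4:-→d5:-→d6:-→d7:-→d8:-→d9:-→d10:-→d11:-→d12:H2→d13:-→d14:-→d15:-→d16:-→d17:-→d18:-→d19:-→d20:-→d21:-→d22:-→d23:-→d24:-→d25:-→d26:H3→d27:- -> H3
  add 158.65.0.0/16 -> H2 at depth 16
  del 128.0.0.0/2 (clear depth 2)
  lookup 158.64.48.130: bits 100111100100000 walk d0:-→d1:-→d2:-→d3:-→d4:-→d5:-→d6:-→d7:-→d8:-→d9:-→d10:-→d11:-→d12:H2→d13:-→d14:-→d15:- -> H2
  add 158.64.0.0/10 -> H2 at depth 10
  add 165.83.162.251/32 -> H3 at depth 32
  lookup 158.65.164.128: bits 1001111001000001101001001000 walk d0:-→d1:-→d2:-→d3:-→d4:-→d5:-→d6:-→d7:-→d8:-→d9:-→d10:H2→d11:-→d12:H2→d13:-→d14:-→d15:-→d16:H2→d17:-→d18:-→d19:-→d20:-→d21:-→d22:-→d23:-→d24:-→d25:-→d26:H3→d27:-→d28:- -> H3
  lookup 158.64.29.115: bits 100111100100000 walk d0:-→d1:-→d2:-→d3:-→d4:-→d5:-→d6:-→d7:-→d8:-→d9:-→d10:H2→d11:-→d12:H2→d13:-→d14:-→d15:- -> H2
  del 132.112.0.0/12 (clear depth 12)
  add 158.64.0.0/10 -> H0 at depth 10

== LOOKUPS ==
["H3","H0","H2","H2","H0","no-route","H2","no-route","H3","H2","H3","H2"]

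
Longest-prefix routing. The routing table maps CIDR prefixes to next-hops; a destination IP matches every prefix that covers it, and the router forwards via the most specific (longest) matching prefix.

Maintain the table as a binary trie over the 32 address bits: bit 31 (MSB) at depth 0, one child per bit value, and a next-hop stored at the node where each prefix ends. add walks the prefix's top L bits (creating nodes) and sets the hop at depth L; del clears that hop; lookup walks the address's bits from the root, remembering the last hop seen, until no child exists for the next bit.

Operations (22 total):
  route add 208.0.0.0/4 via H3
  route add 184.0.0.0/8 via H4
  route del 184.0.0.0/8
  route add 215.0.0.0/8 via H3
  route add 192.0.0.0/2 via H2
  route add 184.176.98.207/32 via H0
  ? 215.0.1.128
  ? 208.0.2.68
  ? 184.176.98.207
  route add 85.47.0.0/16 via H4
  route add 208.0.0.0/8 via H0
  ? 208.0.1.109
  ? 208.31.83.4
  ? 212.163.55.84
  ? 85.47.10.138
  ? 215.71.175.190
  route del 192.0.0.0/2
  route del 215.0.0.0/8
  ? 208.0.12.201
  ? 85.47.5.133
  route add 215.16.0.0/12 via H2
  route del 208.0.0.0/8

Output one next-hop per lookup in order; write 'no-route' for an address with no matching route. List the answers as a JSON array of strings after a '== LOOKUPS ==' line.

Apply in order:
  + 208.0.0.0/4 (H3) depth=4
  + 184.0.0.0/8 (H4) depth=8
  del 184.0.0.0/8 (clear depth 8)
  + 215.0.0.0/8 (H3) depth=8
  + 192.0.0.0/2 (H2) depth=2
  + 184.176.98.207/32 (H0) depth=32
  Q 215.0.1.128: descend 11010111 ; hops seen [H2,H3,H3] ; pick H3
  Q 208.0.2.68: descend 11010 ; hops seen [H2,H3] ; pick H3
  Q 184.176.98.207: descend 10111000101100000110001011001111 ; hops seen [H0] ; pick H0
  + 85.47.0.0/16 (H4) depth=16
  + 208.0.0.0/8 (H0) depth=8
  Q 208.0.1.109: descend 11010000 ; hops seen [H2,H3,H0] ; pick H0
  Q 208.31.83.4: descend 11010000 ; hops seen [H2,H3,H0] ; pick H0
  Q 212.163.55.84: descend 110101 ; hops seen [H2,H3] ; pick H3
  Q 85.47.10.138: descend 0101010100101111 ; hops seen [H4] ; pick H4
  Q 215.71.175.190: descend 11010111 ; hops seen [H2,H3,H3] ; pick H3
  del 192.0.0.0/2 (clear depth 2)
  del 215.0.0.0/8 (clear depth 8)
  Q 208.0.12.201: descend 11010000 ; hops seen [H3,H0] ; pick H0
  Q 85.47.5.133: descend 0101010100101111 ; hops seen [H4] ; pick H4
  + 215.16.0.0/12 (H2) depth=12
  del 208.0.0.0/8 (clear depth 8)

== LOOKUPS ==
["H3","H3","H0","H0","H0","H3","H4","H3","H0","H4"]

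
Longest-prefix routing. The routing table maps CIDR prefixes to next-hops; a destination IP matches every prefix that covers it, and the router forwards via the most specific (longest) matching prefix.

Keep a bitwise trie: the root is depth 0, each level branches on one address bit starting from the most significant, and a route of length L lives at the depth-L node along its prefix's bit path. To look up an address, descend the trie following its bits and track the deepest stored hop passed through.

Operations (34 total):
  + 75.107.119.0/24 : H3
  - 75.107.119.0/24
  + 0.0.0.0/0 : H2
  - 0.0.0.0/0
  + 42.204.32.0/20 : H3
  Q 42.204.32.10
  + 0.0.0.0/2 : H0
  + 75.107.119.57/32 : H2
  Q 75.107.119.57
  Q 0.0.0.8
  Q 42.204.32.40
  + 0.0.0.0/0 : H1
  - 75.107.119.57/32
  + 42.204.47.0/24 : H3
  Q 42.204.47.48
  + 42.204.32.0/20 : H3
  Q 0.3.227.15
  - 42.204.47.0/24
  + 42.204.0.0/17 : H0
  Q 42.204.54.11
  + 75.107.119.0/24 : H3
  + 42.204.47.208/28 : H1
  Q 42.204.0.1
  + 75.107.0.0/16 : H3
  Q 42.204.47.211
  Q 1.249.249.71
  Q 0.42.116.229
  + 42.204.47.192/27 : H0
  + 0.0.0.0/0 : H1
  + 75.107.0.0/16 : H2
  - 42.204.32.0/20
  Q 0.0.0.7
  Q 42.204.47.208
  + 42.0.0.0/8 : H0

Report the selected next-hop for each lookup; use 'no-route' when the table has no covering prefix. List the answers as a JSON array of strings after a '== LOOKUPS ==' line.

Process each operation:
  add 75.107.119.0/24 -> H3 at depth 24
  del 75.107.119.0/24 (clear depth 24)
  add 0.0.0.0/0 -> H2 at depth 0
  del 0.0.0.0/0 (clear depth 0)
  add 42.204.32.0/20 -> H3 at depth 20
  Q 42.204.32.10: descend 00101010110011000010 ; hops seen [H3] ; pick H3
  add 0.0.0.0/2 -> H0 at depth 2
  add 75.107.119.57/32 -> H2 at depth 32
  Q 75.107.119.57: descend 01001011011010110111011100111001 ; hops seen [H2] ; pick H2
  Q 0.0.0.8: descend 00 ; hops seen [H0] ; pick H0
  Q 42.204.32.40: descend 00101010110011000010 ; hops seen [H0,H3] ; pick H3
  add 0.0.0.0/0 -> H1 at depth 0
  del 75.107.119.57/32 (clear depth 32)
  add 42.204.47.0/24 -> H3 at depth 24
  Q 42.204.47.48: descend 001010101100110000101111 ; hops seen [H1,H0,H3,H3] ; pick H3
  add 42.204.32.0/20 -> H3 at depth 20
  Q 0.3.227.15: descend 00 ; hops seen [H1,H0] ; pick H0
  del 42.204.47.0/24 (clear depth 24)
  add 42.204.0.0/17 -> H0 at depth 17
  Q 42.204.54.11: descend 0010101011001100001 ; hops seen [H1,H0,H0] ; pick H0
  add 75.107.119.0/24 -> H3 at depth 24
  add 42.204.47.208/28 -> H1 at depth 28
  Q 42.204.0.1: descend 001010101100110000 ; hops seen [H1,H0,H0] ; pick H0
  add 75.107.0.0/16 -> H3 at depth 16
  Q 42.204.47.211: descend 0010101011001100001011111101 ; hops seen [H1,H0,H0,H3,H1] ; pick H1
  Q 1.249.249.71: descend 00 ; hops seen [H1,H0] ; pick H0
  Q 0.42.116.229: descend 00 ; hops seen [H1,H0] ; pick H0
  add 42.204.47.192/27 -> H0 at depth 27
  add 0.0.0.0/0 -> H1 at depth 0
  add 75.107.0.0/16 -> H2 at depth 16
  del 42.204.32.0/20 (clear depth 20)
  Q 0.0.0.7: descend 00 ; hops seen [H1,H0] ; pick H0
  Q 42.204.47.208: descend 0010101011001100001011111101 ; hops seen [H1,H0,H0,H0,H1] ; pick H1
  add 42.0.0.0/8 -> H0 at depth 8

== LOOKUPS ==
["H3","H2","H0","H3","H3","H0","H0","H0","H1","H0","H0","H0","H1"]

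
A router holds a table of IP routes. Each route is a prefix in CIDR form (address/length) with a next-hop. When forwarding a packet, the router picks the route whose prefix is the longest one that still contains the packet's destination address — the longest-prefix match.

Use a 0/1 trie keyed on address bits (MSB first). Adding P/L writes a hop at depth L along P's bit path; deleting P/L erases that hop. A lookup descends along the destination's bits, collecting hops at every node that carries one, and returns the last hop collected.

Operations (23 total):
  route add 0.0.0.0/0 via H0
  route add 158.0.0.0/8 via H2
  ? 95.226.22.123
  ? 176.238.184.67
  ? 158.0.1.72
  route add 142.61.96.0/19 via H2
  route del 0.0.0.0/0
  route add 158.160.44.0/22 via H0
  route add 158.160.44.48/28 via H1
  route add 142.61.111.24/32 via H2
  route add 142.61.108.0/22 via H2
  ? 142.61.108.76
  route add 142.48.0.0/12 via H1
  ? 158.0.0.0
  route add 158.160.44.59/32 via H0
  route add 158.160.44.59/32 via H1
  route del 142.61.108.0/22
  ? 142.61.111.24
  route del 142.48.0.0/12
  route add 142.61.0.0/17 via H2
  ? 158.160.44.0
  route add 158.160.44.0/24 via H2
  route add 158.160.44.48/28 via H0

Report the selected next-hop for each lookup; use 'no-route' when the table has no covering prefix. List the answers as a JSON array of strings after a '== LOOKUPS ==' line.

Apply in order:
  add 0.0.0.0/0 -> H0 at depth 0
  add 158.0.0.0/8 -> H2 at depth 8
  Q 95.226.22.123: descend ε ; hops seen [H0] ; pick H0
  Q 176.238.184.67: descend 10 ; hops seen [H0] ; pick H0
  Q 158.0.1.72: descend 10011110 ; hops seen [H0,H2] ; pick H2
  add 142.61.96.0/19 -> H2 at depth 19
  - 0.0.0.0/0 clear@0
  add 158.160.44.0/22 -> H0 at depth 22
  add 158.160.44.48/28 -> H1 at depth 28
  add 142.61.111.24/32 -> H2 at depth 32
  add 142.61.108.0/22 -> H2 at depth 22
  Q 142.61.108.76: descend 1000111000111101011011 ; hops seen [H2,H2] ; pick H2
  add 142.48.0.0/12 -> H1 at depth 12
  Q 158.0.0.0: descend 10011110 ; hops seen [H2] ; pick H2
  add 158.160.44.59/32 -> H0 at depth 32
  add 158.160.44.59/32 -> H1 at depth 32
  - 142.61.108.0/22 clear@22
  Q 142.61.111.24: descend 10001110001111010110111100011000 ; hops seen [H1,H2,H2] ; pick H2
  - 142.48.0.0/12 clear@12
  add 142.61.0.0/17 -> H2 at depth 17
  Q 158.160.44.0: descend 10011110101000000010110000 ; hops seen [H2,H0] ; pick H0
  add 158.160.44.0/24 -> H2 at depth 24
  add 158.160.44.48/28 -> H0 at depth 28

== LOOKUPS ==
["H0","H0","H2","H2","H2","H2","H0"]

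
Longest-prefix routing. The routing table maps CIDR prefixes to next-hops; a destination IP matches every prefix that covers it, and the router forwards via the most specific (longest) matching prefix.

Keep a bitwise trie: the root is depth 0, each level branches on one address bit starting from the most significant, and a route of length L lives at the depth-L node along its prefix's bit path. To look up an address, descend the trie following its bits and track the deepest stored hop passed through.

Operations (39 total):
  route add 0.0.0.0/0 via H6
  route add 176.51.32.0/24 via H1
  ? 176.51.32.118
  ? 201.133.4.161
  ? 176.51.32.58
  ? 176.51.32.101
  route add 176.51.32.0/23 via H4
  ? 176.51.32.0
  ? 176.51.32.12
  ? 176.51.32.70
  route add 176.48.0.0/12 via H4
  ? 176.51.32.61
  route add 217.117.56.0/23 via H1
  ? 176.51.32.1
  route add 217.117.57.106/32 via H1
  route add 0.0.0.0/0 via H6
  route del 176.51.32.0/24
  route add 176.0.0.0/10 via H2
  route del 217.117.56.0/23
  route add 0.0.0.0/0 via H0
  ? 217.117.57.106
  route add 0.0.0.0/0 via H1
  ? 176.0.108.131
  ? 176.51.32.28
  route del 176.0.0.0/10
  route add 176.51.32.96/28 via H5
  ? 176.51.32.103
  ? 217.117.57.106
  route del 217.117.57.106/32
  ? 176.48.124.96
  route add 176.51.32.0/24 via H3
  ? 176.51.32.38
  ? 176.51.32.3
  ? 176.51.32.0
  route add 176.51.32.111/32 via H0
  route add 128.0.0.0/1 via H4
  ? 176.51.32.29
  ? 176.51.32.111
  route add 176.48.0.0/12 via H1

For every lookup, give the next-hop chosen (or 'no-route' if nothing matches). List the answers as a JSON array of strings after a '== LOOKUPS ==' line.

Apply in order:
  + 0.0.0.0/0 (H6) depth=0
  + 176.51.32.0/24 (H1) depth=24
  lookup 176.51.32.118: bits 101100000011001100100000 walk d0:H6→d1:-→d2:-→d3:-→d4:-→d5:-→d6:-→d7:-→d8:-→d9:-→d10:-→d11:-→d12:-→d13:-→d14:-→d15:-→d16:-→d17:-→d18:-→d19:-→d20:-→d21:-→d22:-→d23:-→d24:H1 -> H1
  lookup 201.133.4.161: bits 1 walk d0:H6→d1:- -> H6
  lookup 176.51.32.58: bits 101100000011001100100000 walk d0:H6→d1:-→d2:-→d3:-→d4:-→d5:-→d6:-→d7:-→d8:-→d9:-→d10:-→d11:-→d12:-→d13:-→d14:-→d15:-→d16:-→d17:-→d18:-→d19:-→d20:-→d21:-→d22:-→d23:-→d24:H1 -> H1
  lookup 176.51.32.101: bits 101100000011001100100000 walk d0:H6→d1:-→d2:-→d3:-→d4:-→d5:-→d6:-→d7:-→d8:-→d9:-→d10:-→d11:-→d12:-→d13:-→d14:-→d15:-→d16:-→d17:-→d18:-→d19:-→d20:-→d21:-→d22:-→d23:-→d24:H1 -> H1
  + 176.51.32.0/23 (H4) depth=23
  lookup 176.51.32.0: bits 101100000011001100100000 walk d0:H6→d1:-→d2:-→d3:-→d4:-→d5:-→d6:-→d7:-→d8:-→d9:-→d10:-→d11:-→d12:-→d13:-→d14:-→d15:-→d16:-→d17:-→d18:-→d19:-→d20:-→d21:-→d22:-→d23:H4→d24:H1 -> H1
  lookup 176.51.32.12: bits 101100000011001100100000 walk d0:H6→d1:-→d2:-→d3:-→d4:-→d5:-→d6:-→d7:-→d8:-→d9:-→d10:-→d11:-→d12:-→d13:-→d14:-→d15:-→d16:-→d17:-→d18:-→d19:-→d20:-→d21:-→d22:-→d23:H4→d24:H1 -> H1
  lookup 176.51.32.70: bits 101100000011001100100000 walk d0:H6→d1:-→d2:-→d3:-→d4:-→d5:-→d6:-→d7:-→d8:-→d9:-→d10:-→d11:-→d12:-→d13:-→d14:-→d15:-→d16:-→d17:-→d18:-→d19:-→d20:-→d21:-→d22:-→d23:H4→d24:H1 -> H1
  + 176.48.0.0/12 (H4) depth=12
  lookup 176.51.32.61: bits 101100000011001100100000 walk d0:H6→d1:-→d2:-→d3:-→d4:-→d5:-→d6:-→d7:-→d8:-→d9:-→d10:-→d11:-→d12:H4→d13:-→d14:-→d15:-→d16:-→d17:-→d18:-→d19:-→d20:-→d21:-→d22:-→d23:H4→d24:H1 -> H1
  + 217.117.56.0/23 (H1) depth=23
  lookup 176.51.32.1: bits 101100000011001100100000 walk d0:H6→d1:-→d2:-→d3:-→d4:-→d5:-→d6:-→d7:-→d8:-→d9:-→d10:-→d11:-→d12:H4→d13:-→d14:-→d15:-→d16:-→d17:-→d18:-→d19:-→d20:-→d21:-→d22:-→d23:H4→d24:H1 -> H1
  + 217.117.57.106/32 (H1) depth=32
  + 0.0.0.0/0 (H6) depth=0
  - 176.51.32.0/24 clear@24
  + 176.0.0.0/10 (H2) depth=10
  - 217.117.56.0/23 clear@23
  + 0.0.0.0/0 (H0) depth=0
  lookup 217.117.57.106: bits 11011001011101010011100101101010 walk d0:H0→d1:-→d2:-→d3:-→d4:-→d5:-→d6:-→d7:-→d8:-→d9:-→d10:-→d11:-→d12:-→d13:-→d14:-→d15:-→d16:-→d17:-→d18:-→d19:-→d20:-→d21:-→d22:-→d23:-→d24:-→d25:-→d26:-→d27:-→d28:-→d29:-→d30:-→d31:-→d32:H1 -> H1
  + 0.0.0.0/0 (H1) depth=0
  lookup 176.0.108.131: bits 1011000000 walk d0:H1→d1:-→d2:-→d3:-→d4:-→d5:-→d6:-→d7:-→d8:-→d9:-→d10:H2 -> H2
  lookup 176.51.32.28: bits 101100000011001100100000 walk d0:H1→d1:-→d2:-→d3:-→d4:-→d5:-→d6:-→d7:-→d8:-→d9:-→d10:H2→d11:-→d12:H4→d13:-→d14:-→d15:-→d16:-→d17:-→d18:-→d19:-→d20:-→d21:-→d22:-→d23:H4→d24:- -> H4
  - 176.0.0.0/10 clear@10
  + 176.51.32.96/28 (H5) depth=28
  lookup 176.51.32.103: bits 1011000000110011001000000110 walk d0:H1→d1:-→d2:-→d3:-→d4:-→d5:-→d6:-→d7:-→d8:-→d9:-→d10:-→d11:-→d12:H4→d13:-→d14:-→d15:-→d16:-→d17:-→d18:-→d19:-→d20:-→d21:-→d22:-→d23:H4→d24:-→d25:-→d26:-→d27:-→d28:H5 -> H5
  lookup 217.117.57.106: bits 11011001011101010011100101101010 walk d0:H1→d1:-→d2:-→d3:-→d4:-→d5:-→d6:-→d7:-→d8:-→d9:-→d10:-→d11:-→d12:-→d13:-→d14:-→d15:-→d16:-→d17:-→d18:-→d19:-→d20:-→d21:-→d22:-→d23:-→d24:-→d25:-→d26:-→d27:-→d28:-→d29:-→d30:-→d31:-→d32:H1 -> H1
  - 217.117.57.106/32 clear@32
  lookup 176.48.124.96: bits 10110000001100 walk d0:H1→d1:-→d2:-→d3:-→d4:-→d5:-→d6:-→d7:-→d8:-→d9:-→d10:-→d11:-→d12:H4→d13:-→d14:- -> H4
  + 176.51.32.0/24 (H3) depth=24
  lookup 176.51.32.38: bits 1011000000110011001000000 walk d0:H1→d1:-→d2:-→d3:-→d4:-→d5:-→d6:-→d7:-→d8:-→d9:-→d10:-→d11:-→d12:H4→d13:-→d14:-→d15:-→d16:-→d17:-→d18:-→d19:-→d20:-→d21:-→d22:-→d23:H4→d24:H3→d25:- -> H3
  lookup 176.51.32.3: bits 1011000000110011001000000 walk d0:H1→d1:-→d2:-→d3:-→d4:-→d5:-→d6:-→d7:-→d8:-→d9:-→d10:-→d11:-→d12:H4→d13:-→d14:-→d15:-→d16:-→d17:-→d18:-→d19:-→d20:-→d21:-→d22:-→d23:H4→d24:H3→d25:- -> H3
  lookup 176.51.32.0: bits 1011000000110011001000000 walk d0:H1→d1:-→d2:-→d3:-→d4:-→d5:-→d6:-→d7:-→d8:-→d9:-→d10:-→d11:-→d12:H4→d13:-→d14:-→d15:-→d16:-→d17:-→d18:-→d19:-→d20:-→d21:-→d22:-→d23:H4→d24:H3→d25:- -> H3
  + 176.51.32.111/32 (H0) depth=32
  + 128.0.0.0/1 (H4) depth=1
  lookup 176.51.32.29: bits 1011000000110011001000000 walk d0:H1→d1:H4→d2:-→d3:-→d4:-→d5:-→d6:-→d7:-→d8:-→d9:-→d10:-→d11:-→d12:H4→d13:-→d14:-→d15:-→d16:-→d17:-→d18:-→d19:-→d20:-→d21:-→d22:-→d23:H4→d24:H3→d25:- -> H3
  lookup 176.51.32.111: bits 10110000001100110010000001101111 walk d0:H1→d1:H4→d2:-→d3:-→d4:-→d5:-→d6:-→d7:-→d8:-→d9:-→d10:-→d11:-→d12:H4→d13:-→d14:-→d15:-→d16:-→d17:-→d18:-→d19:-→d20:-→d21:-→d22:-→d23:H4→d24:H3→d25:-→d26:-→d27:-→d28:H5→d29:-→d30:-→d31:-→d32:H0 -> H0
  + 176.48.0.0/12 (H1) depth=12

== LOOKUPS ==
["H1","H6","H1","H1","H1","H1","H1","H1","H1","H1","H2","H4","H5","H1","H4","H3","H3","H3","H3","H0"]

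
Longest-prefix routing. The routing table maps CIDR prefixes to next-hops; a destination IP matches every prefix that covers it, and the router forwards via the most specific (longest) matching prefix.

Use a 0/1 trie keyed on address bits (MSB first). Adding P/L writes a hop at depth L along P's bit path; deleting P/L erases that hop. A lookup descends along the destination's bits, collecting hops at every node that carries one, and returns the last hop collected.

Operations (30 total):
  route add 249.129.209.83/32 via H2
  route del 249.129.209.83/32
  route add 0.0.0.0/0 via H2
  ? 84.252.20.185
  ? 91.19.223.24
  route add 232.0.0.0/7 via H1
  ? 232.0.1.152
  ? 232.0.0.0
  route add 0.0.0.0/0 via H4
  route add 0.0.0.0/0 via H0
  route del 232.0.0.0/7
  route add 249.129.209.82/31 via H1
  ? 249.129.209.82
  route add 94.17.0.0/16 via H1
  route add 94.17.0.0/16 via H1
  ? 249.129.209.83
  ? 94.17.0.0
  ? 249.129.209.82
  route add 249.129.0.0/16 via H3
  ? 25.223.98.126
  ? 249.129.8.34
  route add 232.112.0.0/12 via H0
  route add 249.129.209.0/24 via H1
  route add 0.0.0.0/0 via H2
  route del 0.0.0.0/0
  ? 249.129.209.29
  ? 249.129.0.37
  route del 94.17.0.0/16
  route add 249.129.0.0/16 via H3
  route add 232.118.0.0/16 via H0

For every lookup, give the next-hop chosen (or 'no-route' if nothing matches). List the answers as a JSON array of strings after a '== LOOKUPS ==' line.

Apply in order:
  + 249.129.209.83/32 (H2) depth=32
  - 249.129.209.83/32 clear@32
  + 0.0.0.0/0 (H2) depth=0
  lookup 84.252.20.185: bits ε walk d0:H2 -> H2
  lookup 91.19.223.24: bits ε walk d0:H2 -> H2
  + 232.0.0.0/7 (H1) depth=7
  lookup 232.0.1.152: bits 1110100 walk d0:H2→d1:-→d2:-→d3:-→d4:-→d5:-→d6:-→d7:H1 -> H1
  lookup 232.0.0.0: bits 1110100 walk d0:H2→d1:-→d2:-→d3:-→d4:-→d5:-→d6:-→d7:H1 -> H1
  + 0.0.0.0/0 (H4) depth=0
  + 0.0.0.0/0 (H0) depth=0
  - 232.0.0.0/7 clear@7
  + 249.129.209.82/31 (H1) depth=31
  lookup 249.129.209.82: bits 1111100110000001110100010101001 walk d0:H0→d1:-→d2:-→d3:-→d4:-→d5:-→d6:-→d7:-→d8:-→d9:-→d10:-→d11:-→d12:-→d13:-→d14:-→d15:-→d16:-→d17:-→d18:-→d19:-→d20:-→d21:-→d22:-→d23:-→d24:-→d25:-→d26:-→d27:-→d28:-→d29:-→d30:-→d31:H1 -> H1
  + 94.17.0.0/16 (H1) depth=16
  + 94.17.0.0/16 (H1) depth=16
  lookup 249.129.209.83: bits 11111001100000011101000101010011 walk d0:H0→d1:-→d2:-→d3:-→d4:-→d5:-→d6:-→d7:-→d8:-→d9:-→d10:-→d11:-→d12:-→d13:-→d14:-→d15:-→d16:-→d17:-→d18:-→d19:-→d20:-→d21:-→d22:-→d23:-→d24:-→d25:-→d26:-→d27:-→d28:-→d29:-→d30:-→d31:H1→d32:- -> H1
  lookup 94.17.0.0: bits 0101111000010001 walk d0:H0→d1:-→d2:-→d3:-→d4:-→d5:-→d6:-→d7:-→d8:-→d9:-→d10:-→d11:-→d12:-→d13:-→d14:-→d15:-→d16:H1 -> H1
  lookup 249.129.209.82: bits 1111100110000001110100010101001 walk d0:H0→d1:-→d2:-→d3:-→d4:-→d5:-→d6:-→d7:-→d8:-→d9:-→d10:-→d11:-→d12:-→d13:-→d14:-→d15:-→d16:-→d17:-→d18:-→d19:-→d20:-→d21:-→d22:-→d23:-→d24:-→d25:-→d26:-→d27:-→d28:-→d29:-→d30:-→d31:H1 -> H1
  + 249.129.0.0/16 (H3) depth=16
  lookup 25.223.98.126: bits 0 walk d0:H0→d1:- -> H0
  lookup 249.129.8.34: bits 1111100110000001 walk d0:H0→d1:-→d2:-→d3:-→d4:-→d5:-→d6:-→d7:-→d8:-→d9:-→d10:-→d11:-→d12:-→d13:-→d14:-→d15:-→d16:H3 -> H3
  + 232.112.0.0/12 (H0) depth=12
  + 249.129.209.0/24 (H1) depth=24
  + 0.0.0.0/0 (H2) depth=0
  - 0.0.0.0/0 clear@0
  lookup 249.129.209.29: bits 1111100110000001110100010 walk d0:-→d1:-→d2:-→d3:-→d4:-→d5:-→d6:-→d7:-→d8:-→d9:-→d10:-→d11:-→d12:-→d13:-→d14:-→d15:-→d16:H3→d17:-→d18:-→d19:-→d20:-→d21:-→d22:-→d23:-→d24:H1→d25:- -> H1
  lookup 249.129.0.37: bits 1111100110000001 walk d0:-→d1:-→d2:-→d3:-→d4:-→d5:-→d6:-→d7:-→d8:-→d9:-→d10:-→d11:-→d12:-→d13:-→d14:-→d15:-→d16:H3 -> H3
  - 94.17.0.0/16 clear@16
  + 249.129.0.0/16 (H3) depth=16
  + 232.118.0.0/16 (H0) depth=16

== LOOKUPS ==
["H2","H2","H1","H1","H1","H1","H1","H1","H0","H3","H1","H3"]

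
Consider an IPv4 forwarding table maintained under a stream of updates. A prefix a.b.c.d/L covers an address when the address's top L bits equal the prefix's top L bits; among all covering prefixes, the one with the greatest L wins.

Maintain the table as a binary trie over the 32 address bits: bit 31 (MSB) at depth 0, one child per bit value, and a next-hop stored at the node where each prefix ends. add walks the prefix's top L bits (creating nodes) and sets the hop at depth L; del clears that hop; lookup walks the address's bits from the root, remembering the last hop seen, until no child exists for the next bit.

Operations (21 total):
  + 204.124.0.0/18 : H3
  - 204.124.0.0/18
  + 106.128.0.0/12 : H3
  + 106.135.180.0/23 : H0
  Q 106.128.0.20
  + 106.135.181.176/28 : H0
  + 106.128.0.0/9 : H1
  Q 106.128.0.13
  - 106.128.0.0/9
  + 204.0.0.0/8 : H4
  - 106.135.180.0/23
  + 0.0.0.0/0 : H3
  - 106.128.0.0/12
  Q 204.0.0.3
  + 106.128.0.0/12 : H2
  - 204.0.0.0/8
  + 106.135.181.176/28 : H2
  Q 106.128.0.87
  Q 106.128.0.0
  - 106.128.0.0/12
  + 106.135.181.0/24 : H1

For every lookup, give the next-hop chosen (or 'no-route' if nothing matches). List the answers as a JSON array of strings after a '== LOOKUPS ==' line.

Apply in order:
  + 204.124.0.0/18 (H3) depth=18
  del 204.124.0.0/18 (clear depth 18)
  + 106.128.0.0/12 (H3) depth=12
  + 106.135.180.0/23 (H0) depth=23
  lookup 106.128.0.20: bits 0110101010000 walk d0:-→d1:-→d2:-→d3:-→d4:-→d5:-→d6:-→d7:-→d8:-→d9:-→d10:-→d11:-→d12:H3→d13:- -> H3
  + 106.135.181.176/28 (H0) depth=28
  + 106.128.0.0/9 (H1) depth=9
  lookup 106.128.0.13: bits 0110101010000 walk d0:-→d1:-→d2:-→d3:-→d4:-→d5:-→d6:-→d7:-→d8:-→d9:H1→d10:-→d11:-→d12:H3→d13:- -> H3
  del 106.128.0.0/9 (clear depth 9)
  + 204.0.0.0/8 (H4) depth=8
  del 106.135.180.0/23 (clear depth 23)
  + 0.0.0.0/0 (H3) depth=0
  del 106.128.0.0/12 (clear depth 12)
  lookup 204.0.0.3: bits 110011000 walk d0:H3→d1:-→d2:-→d3:-→d4:-→d5:-→d6:-→d7:-→d8:H4→d9:- -> H4
  + 106.128.0.0/12 (H2) depth=12
  del 204.0.0.0/8 (clear depth 8)
  + 106.135.181.176/28 (H2) depth=28
  lookup 106.128.0.87: bits 0110101010000 walk d0:H3→d1:-→d2:-→d3:-→d4:-→d5:-→d6:-→d7:-→d8:-→d9:-→d10:-→d11:-→d12:H2→d13:- -> H2
  lookup 106.128.0.0: bits 0110101010000 walk d0:H3→d1:-→d2:-→d3:-→d4:-→d5:-→d6:-→d7:-→d8:-→d9:-→d10:-→d11:-→d12:H2→d13:- -> H2
  del 106.128.0.0/12 (clear depth 12)
  + 106.135.181.0/24 (H1) depth=24

== LOOKUPS ==
["H3","H3","H4","H2","H2"]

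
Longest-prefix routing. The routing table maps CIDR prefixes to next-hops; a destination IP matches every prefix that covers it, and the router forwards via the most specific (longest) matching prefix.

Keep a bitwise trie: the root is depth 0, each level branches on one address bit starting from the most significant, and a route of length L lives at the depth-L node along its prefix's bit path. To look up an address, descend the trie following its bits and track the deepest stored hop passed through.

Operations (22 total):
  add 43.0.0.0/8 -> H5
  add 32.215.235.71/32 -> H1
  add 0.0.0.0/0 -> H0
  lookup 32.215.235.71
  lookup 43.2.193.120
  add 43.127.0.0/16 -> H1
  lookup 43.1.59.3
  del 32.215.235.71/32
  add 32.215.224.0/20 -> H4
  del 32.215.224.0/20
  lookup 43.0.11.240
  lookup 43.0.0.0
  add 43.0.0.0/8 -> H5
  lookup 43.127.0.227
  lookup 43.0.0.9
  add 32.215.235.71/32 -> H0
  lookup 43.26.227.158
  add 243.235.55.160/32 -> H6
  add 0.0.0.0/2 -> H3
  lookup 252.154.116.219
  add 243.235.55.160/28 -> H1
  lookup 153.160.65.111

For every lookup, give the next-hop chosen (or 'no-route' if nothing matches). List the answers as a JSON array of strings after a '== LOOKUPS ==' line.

Trace:
  add 43.0.0.0/8 -> H5 at depth 8
  add 32.215.235.71/32 -> H1 at depth 32
  add 0.0.0.0/0 -> H0 at depth 0
  ? 32.215.235.71  path d0:H0→d1:-→d2:-→d3:-→d4:-→d5:-→d6:-→d7:-→d8:-→d9:-→d10:-→d11:-→d12:-→d13:-→d14:-→d15:-→d16:-→d17:-→d18:-→d19:-→d20:-→d21:-→d22:-→d23:-→d24:-→d25:-→d26:-→d27:-→d28:-→d29:-→d30:-→d31:-→d32:H1  best=H1
  ? 43.2.193.120  path d0:H0→d1:-→d2:-→d3:-→d4:-→d5:-→d6:-→d7:-→d8:H5  best=H5
  add 43.127.0.0/16 -> H1 at depth 16
  ? 43.1.59.3  path d0:H0→d1:-→d2:-→d3:-→d4:-→d5:-→d6:-→d7:-→d8:H5→d9:-  best=H5
  del 32.215.235.71/32 (clear depth 32)
  add 32.215.224.0/20 -> H4 at depth 20
  del 32.215.224.0/20 (clear depth 20)
  ? 43.0.11.240  path d0:H0→d1:-→d2:-→d3:-→d4:-→d5:-→d6:-→d7:-→d8:H5→d9:-  best=H5
  ? 43.0.0.0  path d0:H0→d1:-→d2:-→d3:-→d4:-→d5:-→d6:-→d7:-→d8:H5→d9:-  best=H5
  add 43.0.0.0/8 -> H5 at depth 8
  ? 43.127.0.227  path d0:H0→d1:-→d2:-→d3:-→d4:-→d5:-→d6:-→d7:-→d8:H5→d9:-→d10:-→d11:-→d12:-→d13:-→d14:-→d15:-→d16:H1  best=H1
  ? 43.0.0.9  path d0:H0→d1:-→d2:-→d3:-→d4:-→d5:-→d6:-→d7:-→d8:H5→d9:-  best=H5
  add 32.215.235.71/32 -> H0 at depth 32
  ? 43.26.227.158  path d0:H0→d1:-→d2:-→d3:-→d4:-→d5:-→d6:-→d7:-→d8:H5→d9:-  best=H5
  add 243.235.55.160/32 -> H6 at depth 32
  add 0.0.0.0/2 -> H3 at depth 2
  ? 252.154.116.219  path d0:H0→d1:-→d2:-→d3:-→d4:-  best=H0
  add 243.235.55.160/28 -> H1 at depth 28
  ? 153.160.65.111  path d0:H0→d1:-  best=H0

== LOOKUPS ==
["H1","H5","H5","H5","H5","H1","H5","H5","H0","H0"]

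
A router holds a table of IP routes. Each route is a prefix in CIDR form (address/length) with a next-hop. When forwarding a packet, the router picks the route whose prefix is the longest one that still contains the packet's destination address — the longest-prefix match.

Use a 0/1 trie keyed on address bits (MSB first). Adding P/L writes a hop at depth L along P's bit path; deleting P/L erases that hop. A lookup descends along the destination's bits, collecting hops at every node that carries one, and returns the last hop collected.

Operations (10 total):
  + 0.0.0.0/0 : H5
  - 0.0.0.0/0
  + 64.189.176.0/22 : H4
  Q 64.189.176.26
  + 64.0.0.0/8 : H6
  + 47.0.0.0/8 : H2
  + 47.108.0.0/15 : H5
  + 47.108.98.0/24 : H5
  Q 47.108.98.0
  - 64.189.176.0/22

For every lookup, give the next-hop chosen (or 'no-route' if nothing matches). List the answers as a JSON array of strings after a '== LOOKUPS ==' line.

Apply in order:
  add 0.0.0.0/0 -> H5 at depth 0
  del 0.0.0.0/0 (clear depth 0)
  add 64.189.176.0/22 -> H4 at depth 22
  lookup 64.189.176.26: bits 0100000010111101101100 walk d0:-→d1:-→d2:-→d3:-→d4:-→d5:-→d6:-→d7:-→d8:-→d9:-→d10:-→d11:-→d12:-→d13:-→d14:-→d15:-→d16:-→d17:-→d18:-→d19:-→d20:-→d21:-→d22:H4 -> H4
  add 64.0.0.0/8 -> H6 at depth 8
  add 47.0.0.0/8 -> H2 at depth 8
  add 47.108.0.0/15 -> H5 at depth 15
  add 47.108.98.0/24 -> H5 at depth 24
  lookup 47.108.98.0: bits 001011110110110001100010 walk d0:-→d1:-→d2:-→d3:-→d4:-→d5:-→d6:-→d7:-→d8:H2→d9:-→d10:-→d11:-→d12:-→d13:-→d14:-→d15:H5→d16:-→d17:-→d18:-→d19:-→d20:-→d21:-→d22:-→d23:-→d24:H5 -> H5
  del 64.189.176.0/22 (clear depth 22)

== LOOKUPS ==
["H4","H5"]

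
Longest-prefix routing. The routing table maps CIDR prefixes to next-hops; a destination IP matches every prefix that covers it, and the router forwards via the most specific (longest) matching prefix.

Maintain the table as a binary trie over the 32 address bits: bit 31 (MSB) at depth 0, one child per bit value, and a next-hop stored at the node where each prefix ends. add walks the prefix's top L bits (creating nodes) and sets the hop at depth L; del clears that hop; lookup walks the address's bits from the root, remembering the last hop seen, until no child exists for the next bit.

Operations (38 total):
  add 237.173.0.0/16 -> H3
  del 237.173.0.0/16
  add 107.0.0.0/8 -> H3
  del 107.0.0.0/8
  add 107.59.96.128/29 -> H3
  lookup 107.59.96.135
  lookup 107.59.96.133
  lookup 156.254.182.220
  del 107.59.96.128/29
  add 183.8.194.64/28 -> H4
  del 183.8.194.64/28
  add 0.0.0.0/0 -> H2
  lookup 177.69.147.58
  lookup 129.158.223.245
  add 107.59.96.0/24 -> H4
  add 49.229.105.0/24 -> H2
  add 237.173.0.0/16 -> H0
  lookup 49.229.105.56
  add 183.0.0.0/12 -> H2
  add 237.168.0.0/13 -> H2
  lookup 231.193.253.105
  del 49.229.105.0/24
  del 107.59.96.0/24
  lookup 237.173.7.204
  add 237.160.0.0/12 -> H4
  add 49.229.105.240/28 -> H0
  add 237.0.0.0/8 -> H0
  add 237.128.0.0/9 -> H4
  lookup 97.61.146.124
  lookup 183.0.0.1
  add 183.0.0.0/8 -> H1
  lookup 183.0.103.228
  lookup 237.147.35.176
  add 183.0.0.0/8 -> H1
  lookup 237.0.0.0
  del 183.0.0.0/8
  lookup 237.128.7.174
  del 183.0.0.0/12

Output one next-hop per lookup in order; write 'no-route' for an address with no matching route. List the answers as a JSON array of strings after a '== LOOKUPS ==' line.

Apply in order:
  add 237.173.0.0/16 -> H3 at depth 16
  - 237.173.0.0/16 clear@16
  add 107.0.0.0/8 -> H3 at depth 8
  - 107.0.0.0/8 clear@8
  add 107.59.96.128/29 -> H3 at depth 29
  lookup 107.59.96.135: bits 01101011001110110110000010000 walk d0:-→d1:-→d2:-→d3:-→d4:-→d5:-→d6:-→d7:-→d8:-→d9:-→d10:-→d11:-→d12:-→d13:-→d14:-→d15:-→d16:-→d17:-→d18:-→d19:-→d20:-→d21:-→d22:-→d23:-→d24:-→d25:-→d26:-→d27:-→d28:-→d29:H3 -> H3
  lookup 107.59.96.133: bits 01101011001110110110000010000 walk d0:-→d1:-→d2:-→d3:-→d4:-→d5:-→d6:-→d7:-→d8:-→d9:-→d10:-→d11:-→d12:-→d13:-→d14:-→d15:-→d16:-→d17:-→d18:-→d19:-→d20:-→d21:-→d22:-→d23:-→d24:-→d25:-→d26:-→d27:-→d28:-→d29:H3 -> H3
  lookup 156.254.182.220: bits 1 walk d0:-→d1:- -> no-route
  - 107.59.96.128/29 clear@29
  add 183.8.194.64/28 -> H4 at depth 28
  - 183.8.194.64/28 clear@28
  add 0.0.0.0/0 -> H2 at depth 0
  lookup 177.69.147.58: bits 10110 walk d0:H2→d1:-→d2:-→d3:-→d4:-→d5:- -> H2
  lookup 129.158.223.245: bits 10 walk d0:H2→d1:-→d2:- -> H2
  add 107.59.96.0/24 -> H4 at depth 24
  add 49.229.105.0/24 -> H2 at depth 24
  add 237.173.0.0/16 -> H0 at depth 16
  lookup 49.229.105.56: bits 001100011110010101101001 walk d0:H2→d1:-→d2:-→d3:-→d4:-→d5:-→d6:-→d7:-→d8:-→d9:-→d10:-→d11:-→d12:-→d13:-→d14:-→d15:-→d16:-→d17:-→d18:-→d19:-→d20:-→d21:-→d22:-→d23:-→d24:H2 -> H2
  add 183.0.0.0/12 -> H2 at depth 12
  add 237.168.0.0/13 -> H2 at depth 13
  lookup 231.193.253.105: bits 1110 walk d0:H2→d1:-→d2:-→d3:-→d4:- -> H2
  - 49.229.105.0/24 clear@24
  - 107.59.96.0/24 clear@24
  lookup 237.173.7.204: bits 1110110110101101 walk d0:H2→d1:-→d2:-→d3:-→d4:-→d5:-→d6:-→d7:-→d8:-→d9:-→d10:-→d11:-→d12:-→d13:H2→d14:-→d15:-→d16:H0 -> H0
  add 237.160.0.0/12 -> H4 at depth 12
  add 49.229.105.240/28 -> H0 at depth 28
  add 237.0.0.0/8 -> H0 at depth 8
  add 237.128.0.0/9 -> H4 at depth 9
  lookup 97.61.146.124: bits 0110 walk d0:H2→d1:-→d2:-→d3:-→d4:- -> H2
  lookup 183.0.0.1: bits 101101110000 walk d0:H2→d1:-→d2:-→d3:-→d4:-→d5:-→d6:-→d7:-→d8:-→d9:-→d10:-→d11:-→d12:H2 -> H2
  add 183.0.0.0/8 -> H1 at depth 8
  lookup 183.0.103.228: bits 101101110000 walk d0:H2→d1:-→d2:-→d3:-→d4:-→d5:-→d6:-→d7:-→d8:H1→d9:-→d10:-→d11:-→d12:H2 -> H2
  lookup 237.147.35.176: bits 1110110110 walk d0:H2→d1:-→d2:-→d3:-→d4:-→d5:-→d6:-→d7:-→d8:H0→d9:H4→d10:- -> H4
  add 183.0.0.0/8 -> H1 at depth 8
  lookup 237.0.0.0: bits 11101101 walk d0:H2→d1:-→d2:-→d3:-→d4:-→d5:-→d6:-→d7:-→d8:H0 -> H0
  - 183.0.0.0/8 clear@8
  lookup 237.128.7.174: bits 1110110110 walk d0:H2→d1:-→d2:-→d3:-→d4:-→d5:-→d6:-→d7:-→d8:H0→d9:H4→d10:- -> H4
  - 183.0.0.0/12 clear@12

== LOOKUPS ==
["H3","H3","no-route","H2","H2","H2","H2","H0","H2","H2","H2","H4","H0","H4"]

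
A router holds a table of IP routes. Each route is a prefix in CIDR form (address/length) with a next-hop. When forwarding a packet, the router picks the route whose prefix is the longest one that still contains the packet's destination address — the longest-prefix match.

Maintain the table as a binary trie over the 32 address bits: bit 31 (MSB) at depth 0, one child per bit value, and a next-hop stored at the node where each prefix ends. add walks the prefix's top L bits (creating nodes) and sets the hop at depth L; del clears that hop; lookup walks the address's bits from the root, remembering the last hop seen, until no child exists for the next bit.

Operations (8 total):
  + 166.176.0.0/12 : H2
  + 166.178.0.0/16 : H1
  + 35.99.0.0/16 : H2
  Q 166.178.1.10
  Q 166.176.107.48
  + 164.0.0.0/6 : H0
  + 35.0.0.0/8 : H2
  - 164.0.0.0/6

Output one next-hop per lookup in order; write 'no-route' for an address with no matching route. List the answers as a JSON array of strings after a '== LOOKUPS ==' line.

Process each operation:
  add 166.176.0.0/12 -> H2 at depth 12
  add 166.178.0.0/16 -> H1 at depth 16
  add 35.99.0.0/16 -> H2 at depth 16
  lookup 166.178.1.10: bits 1010011010110010 walk d0:-→d1:-→d2:-→d3:-→d4:-→d5:-→d6:-→d7:-→d8:-→d9:-→d10:-→d11:-→d12:H2→d13:-→d14:-→d15:-→d16:H1 -> H1
  lookup 166.176.107.48: bits 10100110101100 walk d0:-→d1:-→d2:-→d3:-→d4:-→d5:-→d6:-→d7:-→d8:-→d9:-→d10:-→d11:-→d12:H2→d13:-→d14:- -> H2
  add 164.0.0.0/6 -> H0 at depth 6
  add 35.0.0.0/8 -> H2 at depth 8
  del 164.0.0.0/6 (clear depth 6)

== LOOKUPS ==
["H1","H2"]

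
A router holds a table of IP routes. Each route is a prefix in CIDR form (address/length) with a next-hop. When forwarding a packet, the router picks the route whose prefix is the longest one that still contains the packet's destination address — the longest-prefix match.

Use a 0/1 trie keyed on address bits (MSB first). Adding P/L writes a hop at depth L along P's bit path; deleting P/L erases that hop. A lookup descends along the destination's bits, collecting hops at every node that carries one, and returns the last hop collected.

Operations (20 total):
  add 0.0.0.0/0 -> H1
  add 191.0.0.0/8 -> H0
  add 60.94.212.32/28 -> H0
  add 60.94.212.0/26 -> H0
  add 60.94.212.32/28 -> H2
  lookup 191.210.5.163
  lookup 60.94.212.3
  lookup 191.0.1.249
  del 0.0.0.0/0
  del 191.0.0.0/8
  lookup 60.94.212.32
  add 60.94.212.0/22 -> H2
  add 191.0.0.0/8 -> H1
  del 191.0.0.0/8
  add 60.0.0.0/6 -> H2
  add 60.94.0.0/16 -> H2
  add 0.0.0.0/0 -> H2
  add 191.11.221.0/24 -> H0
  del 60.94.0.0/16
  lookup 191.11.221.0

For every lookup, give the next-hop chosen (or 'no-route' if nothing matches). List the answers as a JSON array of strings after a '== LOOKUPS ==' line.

Process each operation:
  add 0.0.0.0/0 -> H1 at depth 0
  add 191.0.0.0/8 -> H0 at depth 8
  add 60.94.212.32/28 -> H0 at depth 28
  add 60.94.212.0/26 -> H0 at depth 26
  add 60.94.212.32/28 -> H2 at depth 28
  lookup 191.210.5.163: bits 10111111 walk d0:H1→d1:-→d2:-→d3:-→d4:-→d5:-→d6:-→d7:-→d8:H0 -> H0
  lookup 60.94.212.3: bits 00111100010111101101010000 walk d0:H1→d1:-→d2:-→d3:-→d4:-→d5:-→d6:-→d7:-→d8:-→d9:-→d10:-→d11:-→d12:-→d13:-→d14:-→d15:-→d16:-→d17:-→d18:-→d19:-→d20:-→d21:-→d22:-→d23:-→d24:-→d25:-→d26:H0 -> H0
  lookup 191.0.1.249: bits 10111111 walk d0:H1→d1:-→d2:-→d3:-→d4:-→d5:-→d6:-→d7:-→d8:H0 -> H0
  del 0.0.0.0/0 (clear depth 0)
  del 191.0.0.0/8 (clear depth 8)
  lookup 60.94.212.32: bits 0011110001011110110101000010 walk d0:-→d1:-→d2:-→d3:-→d4:-→d5:-→d6:-→d7:-→d8:-→d9:-→d10:-→d11:-→d12:-→d13:-→d14:-→d15:-→d16:-→d17:-→d18:-→d19:-→d20:-→d21:-→d22:-→d23:-→d24:-→d25:-→d26:H0→d27:-→d28:H2 -> H2
  add 60.94.212.0/22 -> H2 at depth 22
  add 191.0.0.0/8 -> H1 at depth 8
  del 191.0.0.0/8 (clear depth 8)
  add 60.0.0.0/6 -> H2 at depth 6
  add 60.94.0.0/16 -> H2 at depth 16
  add 0.0.0.0/0 -> H2 at depth 0
  add 191.11.221.0/24 -> H0 at depth 24
  del 60.94.0.0/16 (clear depth 16)
  lookup 191.11.221.0: bits 101111110000101111011101 walk d0:H2→d1:-→d2:-→d3:-→d4:-→d5:-→d6:-→d7:-→d8:-→d9:-→d10:-→d11:-→d12:-→d13:-→d14:-→d15:-→d16:-→d17:-→d18:-→d19:-→d20:-→d21:-→d22:-→d23:-→d24:H0 -> H0

== LOOKUPS ==
["H0","H0","H0","H2","H0"]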